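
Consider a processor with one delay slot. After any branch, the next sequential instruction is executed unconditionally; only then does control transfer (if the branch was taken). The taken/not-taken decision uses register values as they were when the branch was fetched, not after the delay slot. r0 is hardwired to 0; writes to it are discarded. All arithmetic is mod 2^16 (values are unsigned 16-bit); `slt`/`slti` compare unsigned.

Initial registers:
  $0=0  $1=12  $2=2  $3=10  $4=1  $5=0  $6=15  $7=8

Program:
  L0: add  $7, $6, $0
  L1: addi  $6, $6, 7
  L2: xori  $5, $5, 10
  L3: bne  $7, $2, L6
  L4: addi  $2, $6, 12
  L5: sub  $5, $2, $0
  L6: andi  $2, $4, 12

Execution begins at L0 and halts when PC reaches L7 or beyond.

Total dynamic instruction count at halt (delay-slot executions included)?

6

PC=0  add  $7, $6, $0        | $0=0 $1=12 $2=2 $3=10 $4=1 $5=0 $6=15 $7=15
PC=1  addi  $6, $6, 7        | $0=0 $1=12 $2=2 $3=10 $4=1 $5=0 $6=22 $7=15
PC=2  xori  $5, $5, 10       | $0=0 $1=12 $2=2 $3=10 $4=1 $5=10 $6=22 $7=15
PC=3  bne  $7, $2, L6        | $0=0 $1=12 $2=2 $3=10 $4=1 $5=10 $6=22 $7=15  [TAKEN]
PC=4  addi  $2, $6, 12       | $0=0 $1=12 $2=34 $3=10 $4=1 $5=10 $6=22 $7=15
PC=6  andi  $2, $4, 12       | $0=0 $1=12 $2=0 $3=10 $4=1 $5=10 $6=22 $7=15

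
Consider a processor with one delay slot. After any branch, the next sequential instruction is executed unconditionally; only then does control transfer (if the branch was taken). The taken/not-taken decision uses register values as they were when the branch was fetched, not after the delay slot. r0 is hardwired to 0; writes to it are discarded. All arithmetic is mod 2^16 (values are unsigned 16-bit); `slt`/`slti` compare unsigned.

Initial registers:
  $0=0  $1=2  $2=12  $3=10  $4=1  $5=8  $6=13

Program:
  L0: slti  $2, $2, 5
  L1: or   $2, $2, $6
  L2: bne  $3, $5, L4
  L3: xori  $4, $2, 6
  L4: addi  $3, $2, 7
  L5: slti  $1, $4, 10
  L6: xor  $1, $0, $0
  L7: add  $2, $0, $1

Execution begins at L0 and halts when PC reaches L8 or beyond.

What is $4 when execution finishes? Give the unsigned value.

PC=0  slti  $2, $2, 5        | $0=0 $1=2 $2=0 $3=10 $4=1 $5=8 $6=13
PC=1  or   $2, $2, $6        | $0=0 $1=2 $2=13 $3=10 $4=1 $5=8 $6=13
PC=2  bne  $3, $5, L4        | $0=0 $1=2 $2=13 $3=10 $4=1 $5=8 $6=13  [TAKEN]
PC=3  xori  $4, $2, 6        | $0=0 $1=2 $2=13 $3=10 $4=11 $5=8 $6=13
PC=4  addi  $3, $2, 7        | $0=0 $1=2 $2=13 $3=20 $4=11 $5=8 $6=13
PC=5  slti  $1, $4, 10       | $0=0 $1=0 $2=13 $3=20 $4=11 $5=8 $6=13
PC=6  xor  $1, $0, $0        | $0=0 $1=0 $2=13 $3=20 $4=11 $5=8 $6=13
PC=7  add  $2, $0, $1        | $0=0 $1=0 $2=0 $3=20 $4=11 $5=8 $6=13

11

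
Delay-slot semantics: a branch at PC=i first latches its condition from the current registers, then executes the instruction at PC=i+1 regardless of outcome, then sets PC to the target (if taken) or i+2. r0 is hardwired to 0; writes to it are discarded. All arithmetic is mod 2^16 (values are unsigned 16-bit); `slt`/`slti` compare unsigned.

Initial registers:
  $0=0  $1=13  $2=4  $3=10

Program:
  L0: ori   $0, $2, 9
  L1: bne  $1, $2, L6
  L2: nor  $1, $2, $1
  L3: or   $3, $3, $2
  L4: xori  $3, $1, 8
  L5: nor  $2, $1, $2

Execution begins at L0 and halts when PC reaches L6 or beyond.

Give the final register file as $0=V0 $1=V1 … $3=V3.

PC=0  ori   $0, $2, 9        | $0=0 $1=13 $2=4 $3=10
PC=1  bne  $1, $2, L6        | $0=0 $1=13 $2=4 $3=10  [TAKEN]
PC=2  nor  $1, $2, $1        | $0=0 $1=65522 $2=4 $3=10

$0=0 $1=65522 $2=4 $3=10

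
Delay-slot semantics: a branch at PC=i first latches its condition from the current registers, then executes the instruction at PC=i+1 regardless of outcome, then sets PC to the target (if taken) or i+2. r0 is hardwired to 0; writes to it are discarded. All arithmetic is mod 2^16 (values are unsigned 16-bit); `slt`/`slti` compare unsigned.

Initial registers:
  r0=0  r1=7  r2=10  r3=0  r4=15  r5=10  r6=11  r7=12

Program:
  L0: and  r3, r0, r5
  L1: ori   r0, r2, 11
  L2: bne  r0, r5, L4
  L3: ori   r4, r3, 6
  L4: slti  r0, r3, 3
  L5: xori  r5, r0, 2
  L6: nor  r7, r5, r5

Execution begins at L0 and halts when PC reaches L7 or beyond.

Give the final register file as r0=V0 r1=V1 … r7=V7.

#0 and  r3, r0, r5 ; 0/7/10/0/15/10/11/12
#1 ori   r0, r2, 11 ; 0/7/10/0/15/10/11/12
#2 bne  r0, r5, L4 ; 0/7/10/0/15/10/11/12 ; →target
#3 ori   r4, r3, 6 ; 0/7/10/0/6/10/11/12
#4 slti  r0, r3, 3 ; 0/7/10/0/6/10/11/12
#5 xori  r5, r0, 2 ; 0/7/10/0/6/2/11/12
#6 nor  r7, r5, r5 ; 0/7/10/0/6/2/11/65533

r0=0 r1=7 r2=10 r3=0 r4=6 r5=2 r6=11 r7=65533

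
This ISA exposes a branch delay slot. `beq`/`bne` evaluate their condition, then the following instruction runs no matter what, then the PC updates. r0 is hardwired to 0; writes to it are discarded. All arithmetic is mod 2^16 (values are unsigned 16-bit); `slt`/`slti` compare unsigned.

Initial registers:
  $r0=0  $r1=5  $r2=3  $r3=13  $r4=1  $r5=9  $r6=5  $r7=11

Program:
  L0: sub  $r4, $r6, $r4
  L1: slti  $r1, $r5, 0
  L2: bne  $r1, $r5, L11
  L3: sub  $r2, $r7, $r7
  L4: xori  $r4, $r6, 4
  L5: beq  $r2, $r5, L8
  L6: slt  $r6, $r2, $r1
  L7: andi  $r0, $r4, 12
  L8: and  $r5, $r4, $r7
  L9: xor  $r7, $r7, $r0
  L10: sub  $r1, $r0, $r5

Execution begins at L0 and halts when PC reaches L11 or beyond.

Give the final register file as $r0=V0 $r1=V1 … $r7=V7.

$r0=0 $r1=0 $r2=0 $r3=13 $r4=4 $r5=9 $r6=5 $r7=11

[0] sub  $r4, $r6, $r4  →  {$r0:0, $r1:5, $r2:3, $r3:13, $r4:4, $r5:9, $r6:5, $r7:11}
[1] slti  $r1, $r5, 0  →  {$r0:0, $r1:0, $r2:3, $r3:13, $r4:4, $r5:9, $r6:5, $r7:11}
[2] bne  $r1, $r5, L11  →  {$r0:0, $r1:0, $r2:3, $r3:13, $r4:4, $r5:9, $r6:5, $r7:11}  ⟨branch taken⟩
[3] sub  $r2, $r7, $r7  →  {$r0:0, $r1:0, $r2:0, $r3:13, $r4:4, $r5:9, $r6:5, $r7:11}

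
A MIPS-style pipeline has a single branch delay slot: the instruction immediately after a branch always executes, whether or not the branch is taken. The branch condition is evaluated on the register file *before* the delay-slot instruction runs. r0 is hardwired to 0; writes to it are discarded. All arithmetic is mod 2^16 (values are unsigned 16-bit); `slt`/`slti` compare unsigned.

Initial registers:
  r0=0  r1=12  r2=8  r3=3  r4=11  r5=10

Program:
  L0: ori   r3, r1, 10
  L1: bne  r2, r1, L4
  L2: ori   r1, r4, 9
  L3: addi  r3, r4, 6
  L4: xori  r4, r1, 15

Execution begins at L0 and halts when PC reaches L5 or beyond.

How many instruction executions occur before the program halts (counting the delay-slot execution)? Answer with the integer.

  step pc=0: ori   r3, r1, 10  regs=(0,12,8,14,11,10)
  step pc=1: bne  r2, r1, L4  cond=T  regs=(0,12,8,14,11,10)
  step pc=2: ori   r1, r4, 9  regs=(0,11,8,14,11,10)
  step pc=4: xori  r4, r1, 15  regs=(0,11,8,14,4,10)

4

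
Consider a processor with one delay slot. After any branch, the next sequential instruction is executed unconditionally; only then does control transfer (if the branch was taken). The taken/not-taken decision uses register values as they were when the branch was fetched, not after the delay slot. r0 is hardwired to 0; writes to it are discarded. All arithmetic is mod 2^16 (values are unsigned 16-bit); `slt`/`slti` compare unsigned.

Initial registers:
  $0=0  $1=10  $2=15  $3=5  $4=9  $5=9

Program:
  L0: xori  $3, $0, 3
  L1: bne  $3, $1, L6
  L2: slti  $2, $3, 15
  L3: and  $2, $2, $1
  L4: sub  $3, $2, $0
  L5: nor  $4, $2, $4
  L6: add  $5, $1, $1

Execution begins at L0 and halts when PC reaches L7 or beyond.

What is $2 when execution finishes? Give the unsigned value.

1

[0] xori  $3, $0, 3  →  {$0:0, $1:10, $2:15, $3:3, $4:9, $5:9}
[1] bne  $3, $1, L6  →  {$0:0, $1:10, $2:15, $3:3, $4:9, $5:9}  ⟨branch taken⟩
[2] slti  $2, $3, 15  →  {$0:0, $1:10, $2:1, $3:3, $4:9, $5:9}
[6] add  $5, $1, $1  →  {$0:0, $1:10, $2:1, $3:3, $4:9, $5:20}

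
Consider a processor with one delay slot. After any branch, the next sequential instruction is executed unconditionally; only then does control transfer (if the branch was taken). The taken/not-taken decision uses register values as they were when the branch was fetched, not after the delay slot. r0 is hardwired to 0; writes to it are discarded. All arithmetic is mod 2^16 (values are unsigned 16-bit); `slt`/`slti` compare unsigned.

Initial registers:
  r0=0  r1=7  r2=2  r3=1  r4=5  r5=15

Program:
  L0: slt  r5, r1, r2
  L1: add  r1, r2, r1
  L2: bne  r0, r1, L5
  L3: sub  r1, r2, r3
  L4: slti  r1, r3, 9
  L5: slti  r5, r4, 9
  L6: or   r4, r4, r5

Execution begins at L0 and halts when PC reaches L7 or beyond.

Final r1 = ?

1

[0] slt  r5, r1, r2  →  {r0:0, r1:7, r2:2, r3:1, r4:5, r5:0}
[1] add  r1, r2, r1  →  {r0:0, r1:9, r2:2, r3:1, r4:5, r5:0}
[2] bne  r0, r1, L5  →  {r0:0, r1:9, r2:2, r3:1, r4:5, r5:0}  ⟨branch taken⟩
[3] sub  r1, r2, r3  →  {r0:0, r1:1, r2:2, r3:1, r4:5, r5:0}
[5] slti  r5, r4, 9  →  {r0:0, r1:1, r2:2, r3:1, r4:5, r5:1}
[6] or   r4, r4, r5  →  {r0:0, r1:1, r2:2, r3:1, r4:5, r5:1}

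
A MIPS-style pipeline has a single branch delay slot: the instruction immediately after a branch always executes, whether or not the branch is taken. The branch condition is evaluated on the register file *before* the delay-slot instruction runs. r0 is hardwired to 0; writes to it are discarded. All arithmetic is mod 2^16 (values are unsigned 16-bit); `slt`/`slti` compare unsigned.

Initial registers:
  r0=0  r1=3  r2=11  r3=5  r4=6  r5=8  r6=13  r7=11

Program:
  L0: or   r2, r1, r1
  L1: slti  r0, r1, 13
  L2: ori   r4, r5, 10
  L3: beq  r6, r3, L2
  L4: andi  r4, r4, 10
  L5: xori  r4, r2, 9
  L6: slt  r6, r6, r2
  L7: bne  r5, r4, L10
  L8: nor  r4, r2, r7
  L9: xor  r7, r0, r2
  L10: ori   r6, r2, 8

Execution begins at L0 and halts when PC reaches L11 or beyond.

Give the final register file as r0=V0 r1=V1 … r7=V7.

  step pc=0: or   r2, r1, r1  regs=(0,3,3,5,6,8,13,11)
  step pc=1: slti  r0, r1, 13  regs=(0,3,3,5,6,8,13,11)
  step pc=2: ori   r4, r5, 10  regs=(0,3,3,5,10,8,13,11)
  step pc=3: beq  r6, r3, L2  cond=F  regs=(0,3,3,5,10,8,13,11)
  step pc=4: andi  r4, r4, 10  regs=(0,3,3,5,10,8,13,11)
  step pc=5: xori  r4, r2, 9  regs=(0,3,3,5,10,8,13,11)
  step pc=6: slt  r6, r6, r2  regs=(0,3,3,5,10,8,0,11)
  step pc=7: bne  r5, r4, L10  cond=T  regs=(0,3,3,5,10,8,0,11)
  step pc=8: nor  r4, r2, r7  regs=(0,3,3,5,65524,8,0,11)
  step pc=10: ori   r6, r2, 8  regs=(0,3,3,5,65524,8,11,11)

r0=0 r1=3 r2=3 r3=5 r4=65524 r5=8 r6=11 r7=11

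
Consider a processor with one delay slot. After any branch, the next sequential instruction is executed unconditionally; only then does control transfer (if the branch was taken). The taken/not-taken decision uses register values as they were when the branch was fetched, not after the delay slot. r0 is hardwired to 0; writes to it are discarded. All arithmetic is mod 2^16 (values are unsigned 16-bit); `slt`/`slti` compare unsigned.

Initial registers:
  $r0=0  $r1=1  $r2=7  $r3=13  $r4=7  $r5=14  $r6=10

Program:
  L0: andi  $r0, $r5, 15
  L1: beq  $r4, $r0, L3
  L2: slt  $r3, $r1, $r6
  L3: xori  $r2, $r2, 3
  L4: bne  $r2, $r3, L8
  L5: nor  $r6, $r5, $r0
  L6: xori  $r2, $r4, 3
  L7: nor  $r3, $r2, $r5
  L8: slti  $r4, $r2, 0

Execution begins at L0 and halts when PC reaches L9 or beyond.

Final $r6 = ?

65521

#0 andi  $r0, $r5, 15 ; 0/1/7/13/7/14/10
#1 beq  $r4, $r0, L3 ; 0/1/7/13/7/14/10 ; →fallthru
#2 slt  $r3, $r1, $r6 ; 0/1/7/1/7/14/10
#3 xori  $r2, $r2, 3 ; 0/1/4/1/7/14/10
#4 bne  $r2, $r3, L8 ; 0/1/4/1/7/14/10 ; →target
#5 nor  $r6, $r5, $r0 ; 0/1/4/1/7/14/65521
#8 slti  $r4, $r2, 0 ; 0/1/4/1/0/14/65521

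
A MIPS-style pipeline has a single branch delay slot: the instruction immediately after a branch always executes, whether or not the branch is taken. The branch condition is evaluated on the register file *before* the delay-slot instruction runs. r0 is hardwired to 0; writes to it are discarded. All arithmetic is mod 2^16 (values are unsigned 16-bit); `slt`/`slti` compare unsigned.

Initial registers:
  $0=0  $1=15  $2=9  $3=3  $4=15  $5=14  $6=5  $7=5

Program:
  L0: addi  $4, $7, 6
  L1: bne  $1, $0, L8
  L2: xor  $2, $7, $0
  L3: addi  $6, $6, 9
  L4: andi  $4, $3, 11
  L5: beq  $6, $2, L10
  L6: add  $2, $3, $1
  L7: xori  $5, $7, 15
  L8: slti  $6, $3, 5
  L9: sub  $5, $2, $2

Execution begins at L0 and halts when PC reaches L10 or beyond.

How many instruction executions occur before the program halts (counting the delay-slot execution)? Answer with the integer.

[0] addi  $4, $7, 6  →  {$0:0, $1:15, $2:9, $3:3, $4:11, $5:14, $6:5, $7:5}
[1] bne  $1, $0, L8  →  {$0:0, $1:15, $2:9, $3:3, $4:11, $5:14, $6:5, $7:5}  ⟨branch taken⟩
[2] xor  $2, $7, $0  →  {$0:0, $1:15, $2:5, $3:3, $4:11, $5:14, $6:5, $7:5}
[8] slti  $6, $3, 5  →  {$0:0, $1:15, $2:5, $3:3, $4:11, $5:14, $6:1, $7:5}
[9] sub  $5, $2, $2  →  {$0:0, $1:15, $2:5, $3:3, $4:11, $5:0, $6:1, $7:5}

5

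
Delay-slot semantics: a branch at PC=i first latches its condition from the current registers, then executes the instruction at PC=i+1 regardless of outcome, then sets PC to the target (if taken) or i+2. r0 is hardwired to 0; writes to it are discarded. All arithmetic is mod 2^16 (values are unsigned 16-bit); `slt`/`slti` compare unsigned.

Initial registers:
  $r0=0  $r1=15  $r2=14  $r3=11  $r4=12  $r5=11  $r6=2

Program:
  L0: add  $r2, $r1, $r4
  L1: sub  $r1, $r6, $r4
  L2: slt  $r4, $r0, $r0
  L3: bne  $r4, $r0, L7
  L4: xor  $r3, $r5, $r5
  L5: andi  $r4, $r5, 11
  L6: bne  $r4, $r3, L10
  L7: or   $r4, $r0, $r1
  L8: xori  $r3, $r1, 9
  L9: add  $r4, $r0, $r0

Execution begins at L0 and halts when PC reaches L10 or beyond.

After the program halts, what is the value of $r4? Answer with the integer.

65526

  step pc=0: add  $r2, $r1, $r4  regs=(0,15,27,11,12,11,2)
  step pc=1: sub  $r1, $r6, $r4  regs=(0,65526,27,11,12,11,2)
  step pc=2: slt  $r4, $r0, $r0  regs=(0,65526,27,11,0,11,2)
  step pc=3: bne  $r4, $r0, L7  cond=F  regs=(0,65526,27,11,0,11,2)
  step pc=4: xor  $r3, $r5, $r5  regs=(0,65526,27,0,0,11,2)
  step pc=5: andi  $r4, $r5, 11  regs=(0,65526,27,0,11,11,2)
  step pc=6: bne  $r4, $r3, L10  cond=T  regs=(0,65526,27,0,11,11,2)
  step pc=7: or   $r4, $r0, $r1  regs=(0,65526,27,0,65526,11,2)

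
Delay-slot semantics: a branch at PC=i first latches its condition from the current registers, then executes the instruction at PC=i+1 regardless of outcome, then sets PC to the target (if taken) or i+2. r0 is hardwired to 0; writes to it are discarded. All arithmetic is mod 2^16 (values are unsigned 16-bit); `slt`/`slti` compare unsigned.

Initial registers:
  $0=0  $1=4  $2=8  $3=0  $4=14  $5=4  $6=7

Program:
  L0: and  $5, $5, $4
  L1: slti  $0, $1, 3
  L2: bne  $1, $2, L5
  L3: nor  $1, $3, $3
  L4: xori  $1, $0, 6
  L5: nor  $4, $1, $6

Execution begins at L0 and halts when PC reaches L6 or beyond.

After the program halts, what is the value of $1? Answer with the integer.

65535

[0] and  $5, $5, $4  →  {$0:0, $1:4, $2:8, $3:0, $4:14, $5:4, $6:7}
[1] slti  $0, $1, 3  →  {$0:0, $1:4, $2:8, $3:0, $4:14, $5:4, $6:7}
[2] bne  $1, $2, L5  →  {$0:0, $1:4, $2:8, $3:0, $4:14, $5:4, $6:7}  ⟨branch taken⟩
[3] nor  $1, $3, $3  →  {$0:0, $1:65535, $2:8, $3:0, $4:14, $5:4, $6:7}
[5] nor  $4, $1, $6  →  {$0:0, $1:65535, $2:8, $3:0, $4:0, $5:4, $6:7}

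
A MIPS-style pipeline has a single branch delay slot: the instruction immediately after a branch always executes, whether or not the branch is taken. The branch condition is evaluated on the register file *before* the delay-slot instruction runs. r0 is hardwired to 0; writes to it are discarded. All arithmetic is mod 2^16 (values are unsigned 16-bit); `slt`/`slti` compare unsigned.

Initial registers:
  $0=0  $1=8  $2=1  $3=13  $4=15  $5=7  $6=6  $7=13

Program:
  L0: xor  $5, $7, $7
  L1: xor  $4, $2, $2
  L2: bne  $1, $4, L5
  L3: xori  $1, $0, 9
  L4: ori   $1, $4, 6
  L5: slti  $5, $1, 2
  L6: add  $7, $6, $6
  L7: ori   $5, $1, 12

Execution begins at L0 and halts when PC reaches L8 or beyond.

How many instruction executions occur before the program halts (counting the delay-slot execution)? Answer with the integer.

  step pc=0: xor  $5, $7, $7  regs=(0,8,1,13,15,0,6,13)
  step pc=1: xor  $4, $2, $2  regs=(0,8,1,13,0,0,6,13)
  step pc=2: bne  $1, $4, L5  cond=T  regs=(0,8,1,13,0,0,6,13)
  step pc=3: xori  $1, $0, 9  regs=(0,9,1,13,0,0,6,13)
  step pc=5: slti  $5, $1, 2  regs=(0,9,1,13,0,0,6,13)
  step pc=6: add  $7, $6, $6  regs=(0,9,1,13,0,0,6,12)
  step pc=7: ori   $5, $1, 12  regs=(0,9,1,13,0,13,6,12)

7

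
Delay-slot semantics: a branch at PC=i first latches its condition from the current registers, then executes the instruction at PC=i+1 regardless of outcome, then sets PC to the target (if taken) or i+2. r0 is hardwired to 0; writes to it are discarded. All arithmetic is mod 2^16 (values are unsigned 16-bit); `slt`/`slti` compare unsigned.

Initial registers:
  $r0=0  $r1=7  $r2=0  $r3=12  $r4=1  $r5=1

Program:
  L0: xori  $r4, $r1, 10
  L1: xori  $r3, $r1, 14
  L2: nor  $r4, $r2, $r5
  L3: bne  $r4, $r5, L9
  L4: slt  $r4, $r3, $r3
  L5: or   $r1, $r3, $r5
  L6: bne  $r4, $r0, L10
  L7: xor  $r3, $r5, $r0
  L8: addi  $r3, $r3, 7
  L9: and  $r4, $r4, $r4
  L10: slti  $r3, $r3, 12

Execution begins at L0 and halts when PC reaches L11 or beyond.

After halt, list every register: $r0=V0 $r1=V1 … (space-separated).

$r0=0 $r1=7 $r2=0 $r3=1 $r4=0 $r5=1

  step pc=0: xori  $r4, $r1, 10  regs=(0,7,0,12,13,1)
  step pc=1: xori  $r3, $r1, 14  regs=(0,7,0,9,13,1)
  step pc=2: nor  $r4, $r2, $r5  regs=(0,7,0,9,65534,1)
  step pc=3: bne  $r4, $r5, L9  cond=T  regs=(0,7,0,9,65534,1)
  step pc=4: slt  $r4, $r3, $r3  regs=(0,7,0,9,0,1)
  step pc=9: and  $r4, $r4, $r4  regs=(0,7,0,9,0,1)
  step pc=10: slti  $r3, $r3, 12  regs=(0,7,0,1,0,1)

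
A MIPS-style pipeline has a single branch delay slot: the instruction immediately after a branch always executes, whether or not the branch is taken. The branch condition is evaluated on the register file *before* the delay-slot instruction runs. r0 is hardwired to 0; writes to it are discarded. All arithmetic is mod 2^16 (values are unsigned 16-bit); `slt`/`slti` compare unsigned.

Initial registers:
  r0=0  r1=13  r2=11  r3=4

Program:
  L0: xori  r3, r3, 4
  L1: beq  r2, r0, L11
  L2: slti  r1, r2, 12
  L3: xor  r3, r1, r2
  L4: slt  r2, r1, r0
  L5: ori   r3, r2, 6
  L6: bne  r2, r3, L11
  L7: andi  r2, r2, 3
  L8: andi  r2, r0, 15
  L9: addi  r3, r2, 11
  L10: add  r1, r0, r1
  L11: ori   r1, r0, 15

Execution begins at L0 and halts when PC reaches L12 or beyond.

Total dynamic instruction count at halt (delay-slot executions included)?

9

[0] xori  r3, r3, 4  →  {r0:0, r1:13, r2:11, r3:0}
[1] beq  r2, r0, L11  →  {r0:0, r1:13, r2:11, r3:0}  ⟨branch fallthrough⟩
[2] slti  r1, r2, 12  →  {r0:0, r1:1, r2:11, r3:0}
[3] xor  r3, r1, r2  →  {r0:0, r1:1, r2:11, r3:10}
[4] slt  r2, r1, r0  →  {r0:0, r1:1, r2:0, r3:10}
[5] ori   r3, r2, 6  →  {r0:0, r1:1, r2:0, r3:6}
[6] bne  r2, r3, L11  →  {r0:0, r1:1, r2:0, r3:6}  ⟨branch taken⟩
[7] andi  r2, r2, 3  →  {r0:0, r1:1, r2:0, r3:6}
[11] ori   r1, r0, 15  →  {r0:0, r1:15, r2:0, r3:6}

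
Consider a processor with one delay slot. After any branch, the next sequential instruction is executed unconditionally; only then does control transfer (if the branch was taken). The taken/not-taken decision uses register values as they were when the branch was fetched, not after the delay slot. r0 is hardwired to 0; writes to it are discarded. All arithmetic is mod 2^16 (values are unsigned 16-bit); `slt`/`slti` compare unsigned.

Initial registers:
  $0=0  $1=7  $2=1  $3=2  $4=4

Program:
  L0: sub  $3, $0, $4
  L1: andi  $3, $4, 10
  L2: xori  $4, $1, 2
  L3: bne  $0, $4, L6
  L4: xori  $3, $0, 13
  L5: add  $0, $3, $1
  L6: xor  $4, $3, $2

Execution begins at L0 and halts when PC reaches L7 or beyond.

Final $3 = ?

13

PC=0  sub  $3, $0, $4        | $0=0 $1=7 $2=1 $3=65532 $4=4
PC=1  andi  $3, $4, 10       | $0=0 $1=7 $2=1 $3=0 $4=4
PC=2  xori  $4, $1, 2        | $0=0 $1=7 $2=1 $3=0 $4=5
PC=3  bne  $0, $4, L6        | $0=0 $1=7 $2=1 $3=0 $4=5  [TAKEN]
PC=4  xori  $3, $0, 13       | $0=0 $1=7 $2=1 $3=13 $4=5
PC=6  xor  $4, $3, $2        | $0=0 $1=7 $2=1 $3=13 $4=12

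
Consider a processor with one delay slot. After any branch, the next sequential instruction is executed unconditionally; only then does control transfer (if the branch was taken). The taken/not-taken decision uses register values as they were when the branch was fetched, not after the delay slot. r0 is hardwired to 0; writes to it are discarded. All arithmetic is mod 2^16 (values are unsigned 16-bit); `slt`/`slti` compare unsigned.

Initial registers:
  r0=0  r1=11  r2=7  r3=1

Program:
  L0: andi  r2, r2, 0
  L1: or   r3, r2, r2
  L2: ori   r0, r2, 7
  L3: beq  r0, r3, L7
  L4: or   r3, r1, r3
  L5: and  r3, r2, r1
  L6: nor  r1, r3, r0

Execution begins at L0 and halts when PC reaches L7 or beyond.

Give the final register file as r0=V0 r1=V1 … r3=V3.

r0=0 r1=11 r2=0 r3=11

#0 andi  r2, r2, 0 ; 0/11/0/1
#1 or   r3, r2, r2 ; 0/11/0/0
#2 ori   r0, r2, 7 ; 0/11/0/0
#3 beq  r0, r3, L7 ; 0/11/0/0 ; →target
#4 or   r3, r1, r3 ; 0/11/0/11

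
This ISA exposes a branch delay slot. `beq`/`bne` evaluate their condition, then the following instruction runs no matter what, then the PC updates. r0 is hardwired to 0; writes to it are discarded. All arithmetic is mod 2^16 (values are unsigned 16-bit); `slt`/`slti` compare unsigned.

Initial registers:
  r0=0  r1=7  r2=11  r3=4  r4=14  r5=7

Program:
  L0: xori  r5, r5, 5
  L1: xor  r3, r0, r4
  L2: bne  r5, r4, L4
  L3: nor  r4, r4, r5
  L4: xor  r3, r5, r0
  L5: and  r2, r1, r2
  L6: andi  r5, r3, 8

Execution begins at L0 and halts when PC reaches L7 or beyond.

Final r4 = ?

  step pc=0: xori  r5, r5, 5  regs=(0,7,11,4,14,2)
  step pc=1: xor  r3, r0, r4  regs=(0,7,11,14,14,2)
  step pc=2: bne  r5, r4, L4  cond=T  regs=(0,7,11,14,14,2)
  step pc=3: nor  r4, r4, r5  regs=(0,7,11,14,65521,2)
  step pc=4: xor  r3, r5, r0  regs=(0,7,11,2,65521,2)
  step pc=5: and  r2, r1, r2  regs=(0,7,3,2,65521,2)
  step pc=6: andi  r5, r3, 8  regs=(0,7,3,2,65521,0)

65521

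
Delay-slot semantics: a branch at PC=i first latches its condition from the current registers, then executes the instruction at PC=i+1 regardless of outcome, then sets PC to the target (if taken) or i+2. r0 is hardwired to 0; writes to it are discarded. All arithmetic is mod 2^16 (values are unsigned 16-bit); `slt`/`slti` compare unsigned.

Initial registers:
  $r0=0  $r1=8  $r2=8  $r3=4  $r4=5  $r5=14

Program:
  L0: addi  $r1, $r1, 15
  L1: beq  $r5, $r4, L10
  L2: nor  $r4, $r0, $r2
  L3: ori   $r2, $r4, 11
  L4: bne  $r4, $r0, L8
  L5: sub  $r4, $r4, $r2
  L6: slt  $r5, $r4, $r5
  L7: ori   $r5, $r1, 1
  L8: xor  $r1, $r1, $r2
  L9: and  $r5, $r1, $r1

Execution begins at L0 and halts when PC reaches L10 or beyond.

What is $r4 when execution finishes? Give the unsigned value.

[0] addi  $r1, $r1, 15  →  {$r0:0, $r1:23, $r2:8, $r3:4, $r4:5, $r5:14}
[1] beq  $r5, $r4, L10  →  {$r0:0, $r1:23, $r2:8, $r3:4, $r4:5, $r5:14}  ⟨branch fallthrough⟩
[2] nor  $r4, $r0, $r2  →  {$r0:0, $r1:23, $r2:8, $r3:4, $r4:65527, $r5:14}
[3] ori   $r2, $r4, 11  →  {$r0:0, $r1:23, $r2:65535, $r3:4, $r4:65527, $r5:14}
[4] bne  $r4, $r0, L8  →  {$r0:0, $r1:23, $r2:65535, $r3:4, $r4:65527, $r5:14}  ⟨branch taken⟩
[5] sub  $r4, $r4, $r2  →  {$r0:0, $r1:23, $r2:65535, $r3:4, $r4:65528, $r5:14}
[8] xor  $r1, $r1, $r2  →  {$r0:0, $r1:65512, $r2:65535, $r3:4, $r4:65528, $r5:14}
[9] and  $r5, $r1, $r1  →  {$r0:0, $r1:65512, $r2:65535, $r3:4, $r4:65528, $r5:65512}

65528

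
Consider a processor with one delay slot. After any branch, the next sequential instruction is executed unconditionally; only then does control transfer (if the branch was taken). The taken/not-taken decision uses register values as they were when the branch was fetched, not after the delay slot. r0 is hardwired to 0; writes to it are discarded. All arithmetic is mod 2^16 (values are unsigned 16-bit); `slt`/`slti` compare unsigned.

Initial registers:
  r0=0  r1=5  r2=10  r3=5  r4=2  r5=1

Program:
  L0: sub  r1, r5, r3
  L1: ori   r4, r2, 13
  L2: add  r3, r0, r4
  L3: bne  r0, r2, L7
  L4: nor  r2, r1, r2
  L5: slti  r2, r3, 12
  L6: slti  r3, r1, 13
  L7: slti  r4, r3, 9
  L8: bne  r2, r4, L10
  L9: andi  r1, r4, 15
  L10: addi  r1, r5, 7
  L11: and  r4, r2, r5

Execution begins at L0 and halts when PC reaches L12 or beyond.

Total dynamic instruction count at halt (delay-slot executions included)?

10

  step pc=0: sub  r1, r5, r3  regs=(0,65532,10,5,2,1)
  step pc=1: ori   r4, r2, 13  regs=(0,65532,10,5,15,1)
  step pc=2: add  r3, r0, r4  regs=(0,65532,10,15,15,1)
  step pc=3: bne  r0, r2, L7  cond=T  regs=(0,65532,10,15,15,1)
  step pc=4: nor  r2, r1, r2  regs=(0,65532,1,15,15,1)
  step pc=7: slti  r4, r3, 9  regs=(0,65532,1,15,0,1)
  step pc=8: bne  r2, r4, L10  cond=T  regs=(0,65532,1,15,0,1)
  step pc=9: andi  r1, r4, 15  regs=(0,0,1,15,0,1)
  step pc=10: addi  r1, r5, 7  regs=(0,8,1,15,0,1)
  step pc=11: and  r4, r2, r5  regs=(0,8,1,15,1,1)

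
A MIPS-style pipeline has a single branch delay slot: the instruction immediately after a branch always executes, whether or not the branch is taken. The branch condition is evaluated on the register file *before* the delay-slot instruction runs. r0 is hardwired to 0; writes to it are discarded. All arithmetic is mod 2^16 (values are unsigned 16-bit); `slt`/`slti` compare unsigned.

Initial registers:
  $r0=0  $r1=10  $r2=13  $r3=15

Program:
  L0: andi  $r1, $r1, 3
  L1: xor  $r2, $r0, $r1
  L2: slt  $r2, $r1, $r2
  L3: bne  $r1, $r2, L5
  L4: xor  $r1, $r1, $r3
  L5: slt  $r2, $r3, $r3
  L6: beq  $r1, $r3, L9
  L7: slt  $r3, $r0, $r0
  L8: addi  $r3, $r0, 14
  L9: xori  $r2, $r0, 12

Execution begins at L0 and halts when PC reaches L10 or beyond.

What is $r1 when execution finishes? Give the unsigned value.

13

#0 andi  $r1, $r1, 3 ; 0/2/13/15
#1 xor  $r2, $r0, $r1 ; 0/2/2/15
#2 slt  $r2, $r1, $r2 ; 0/2/0/15
#3 bne  $r1, $r2, L5 ; 0/2/0/15 ; →target
#4 xor  $r1, $r1, $r3 ; 0/13/0/15
#5 slt  $r2, $r3, $r3 ; 0/13/0/15
#6 beq  $r1, $r3, L9 ; 0/13/0/15 ; →fallthru
#7 slt  $r3, $r0, $r0 ; 0/13/0/0
#8 addi  $r3, $r0, 14 ; 0/13/0/14
#9 xori  $r2, $r0, 12 ; 0/13/12/14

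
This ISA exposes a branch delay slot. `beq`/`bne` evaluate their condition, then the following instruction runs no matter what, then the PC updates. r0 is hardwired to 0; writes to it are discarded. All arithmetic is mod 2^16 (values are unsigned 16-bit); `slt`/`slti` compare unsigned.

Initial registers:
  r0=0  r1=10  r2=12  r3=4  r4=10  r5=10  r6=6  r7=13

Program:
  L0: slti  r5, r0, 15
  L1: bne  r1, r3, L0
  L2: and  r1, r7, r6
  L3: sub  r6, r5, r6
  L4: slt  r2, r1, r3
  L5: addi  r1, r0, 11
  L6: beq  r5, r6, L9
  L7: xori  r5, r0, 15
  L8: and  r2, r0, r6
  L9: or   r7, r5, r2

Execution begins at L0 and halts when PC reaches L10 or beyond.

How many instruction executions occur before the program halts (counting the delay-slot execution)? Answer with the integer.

13

#0 slti  r5, r0, 15 ; 0/10/12/4/10/1/6/13
#1 bne  r1, r3, L0 ; 0/10/12/4/10/1/6/13 ; →target
#2 and  r1, r7, r6 ; 0/4/12/4/10/1/6/13
#0 slti  r5, r0, 15 ; 0/4/12/4/10/1/6/13
#1 bne  r1, r3, L0 ; 0/4/12/4/10/1/6/13 ; →fallthru
#2 and  r1, r7, r6 ; 0/4/12/4/10/1/6/13
#3 sub  r6, r5, r6 ; 0/4/12/4/10/1/65531/13
#4 slt  r2, r1, r3 ; 0/4/0/4/10/1/65531/13
#5 addi  r1, r0, 11 ; 0/11/0/4/10/1/65531/13
#6 beq  r5, r6, L9 ; 0/11/0/4/10/1/65531/13 ; →fallthru
#7 xori  r5, r0, 15 ; 0/11/0/4/10/15/65531/13
#8 and  r2, r0, r6 ; 0/11/0/4/10/15/65531/13
#9 or   r7, r5, r2 ; 0/11/0/4/10/15/65531/15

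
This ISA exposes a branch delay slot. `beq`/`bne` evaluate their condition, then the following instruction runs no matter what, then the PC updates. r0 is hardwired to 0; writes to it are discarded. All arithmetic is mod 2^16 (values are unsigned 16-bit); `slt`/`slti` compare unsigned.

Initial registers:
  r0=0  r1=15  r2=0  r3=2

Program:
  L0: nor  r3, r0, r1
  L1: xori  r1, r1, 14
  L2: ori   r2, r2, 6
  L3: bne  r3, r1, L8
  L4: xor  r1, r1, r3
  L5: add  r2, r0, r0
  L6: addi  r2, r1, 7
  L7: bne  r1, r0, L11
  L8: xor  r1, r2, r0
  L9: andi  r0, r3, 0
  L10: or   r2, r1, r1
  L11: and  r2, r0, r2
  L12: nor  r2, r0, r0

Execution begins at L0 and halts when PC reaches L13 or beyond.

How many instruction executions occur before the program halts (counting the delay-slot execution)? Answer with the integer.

  step pc=0: nor  r3, r0, r1  regs=(0,15,0,65520)
  step pc=1: xori  r1, r1, 14  regs=(0,1,0,65520)
  step pc=2: ori   r2, r2, 6  regs=(0,1,6,65520)
  step pc=3: bne  r3, r1, L8  cond=T  regs=(0,1,6,65520)
  step pc=4: xor  r1, r1, r3  regs=(0,65521,6,65520)
  step pc=8: xor  r1, r2, r0  regs=(0,6,6,65520)
  step pc=9: andi  r0, r3, 0  regs=(0,6,6,65520)
  step pc=10: or   r2, r1, r1  regs=(0,6,6,65520)
  step pc=11: and  r2, r0, r2  regs=(0,6,0,65520)
  step pc=12: nor  r2, r0, r0  regs=(0,6,65535,65520)

10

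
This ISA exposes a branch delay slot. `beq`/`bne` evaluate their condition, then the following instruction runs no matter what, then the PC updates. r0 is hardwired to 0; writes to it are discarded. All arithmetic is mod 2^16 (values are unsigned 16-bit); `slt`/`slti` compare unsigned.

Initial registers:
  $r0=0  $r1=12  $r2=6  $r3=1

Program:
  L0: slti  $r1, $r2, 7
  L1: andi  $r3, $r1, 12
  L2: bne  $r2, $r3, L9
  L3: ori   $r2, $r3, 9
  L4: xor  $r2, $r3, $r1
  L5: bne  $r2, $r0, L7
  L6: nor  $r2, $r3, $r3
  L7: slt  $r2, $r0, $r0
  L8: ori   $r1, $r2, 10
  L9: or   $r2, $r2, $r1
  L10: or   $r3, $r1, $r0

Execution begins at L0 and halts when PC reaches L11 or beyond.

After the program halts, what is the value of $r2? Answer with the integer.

9

PC=0  slti  $r1, $r2, 7      | $r0=0 $r1=1 $r2=6 $r3=1
PC=1  andi  $r3, $r1, 12     | $r0=0 $r1=1 $r2=6 $r3=0
PC=2  bne  $r2, $r3, L9      | $r0=0 $r1=1 $r2=6 $r3=0  [TAKEN]
PC=3  ori   $r2, $r3, 9      | $r0=0 $r1=1 $r2=9 $r3=0
PC=9  or   $r2, $r2, $r1     | $r0=0 $r1=1 $r2=9 $r3=0
PC=10 or   $r3, $r1, $r0     | $r0=0 $r1=1 $r2=9 $r3=1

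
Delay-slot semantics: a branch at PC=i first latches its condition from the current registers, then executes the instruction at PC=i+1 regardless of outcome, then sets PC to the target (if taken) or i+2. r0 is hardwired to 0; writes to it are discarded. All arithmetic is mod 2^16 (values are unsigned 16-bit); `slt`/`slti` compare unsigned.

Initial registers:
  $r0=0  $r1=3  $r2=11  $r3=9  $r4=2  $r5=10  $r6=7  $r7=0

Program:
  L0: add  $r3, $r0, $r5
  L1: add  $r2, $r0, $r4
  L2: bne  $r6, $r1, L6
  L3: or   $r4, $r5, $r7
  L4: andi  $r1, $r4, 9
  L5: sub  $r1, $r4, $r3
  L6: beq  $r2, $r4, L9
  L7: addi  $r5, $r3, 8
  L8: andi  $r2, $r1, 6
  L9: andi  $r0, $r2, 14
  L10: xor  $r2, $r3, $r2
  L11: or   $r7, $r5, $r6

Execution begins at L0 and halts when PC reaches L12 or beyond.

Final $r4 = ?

10

[0] add  $r3, $r0, $r5  →  {$r0:0, $r1:3, $r2:11, $r3:10, $r4:2, $r5:10, $r6:7, $r7:0}
[1] add  $r2, $r0, $r4  →  {$r0:0, $r1:3, $r2:2, $r3:10, $r4:2, $r5:10, $r6:7, $r7:0}
[2] bne  $r6, $r1, L6  →  {$r0:0, $r1:3, $r2:2, $r3:10, $r4:2, $r5:10, $r6:7, $r7:0}  ⟨branch taken⟩
[3] or   $r4, $r5, $r7  →  {$r0:0, $r1:3, $r2:2, $r3:10, $r4:10, $r5:10, $r6:7, $r7:0}
[6] beq  $r2, $r4, L9  →  {$r0:0, $r1:3, $r2:2, $r3:10, $r4:10, $r5:10, $r6:7, $r7:0}  ⟨branch fallthrough⟩
[7] addi  $r5, $r3, 8  →  {$r0:0, $r1:3, $r2:2, $r3:10, $r4:10, $r5:18, $r6:7, $r7:0}
[8] andi  $r2, $r1, 6  →  {$r0:0, $r1:3, $r2:2, $r3:10, $r4:10, $r5:18, $r6:7, $r7:0}
[9] andi  $r0, $r2, 14  →  {$r0:0, $r1:3, $r2:2, $r3:10, $r4:10, $r5:18, $r6:7, $r7:0}
[10] xor  $r2, $r3, $r2  →  {$r0:0, $r1:3, $r2:8, $r3:10, $r4:10, $r5:18, $r6:7, $r7:0}
[11] or   $r7, $r5, $r6  →  {$r0:0, $r1:3, $r2:8, $r3:10, $r4:10, $r5:18, $r6:7, $r7:23}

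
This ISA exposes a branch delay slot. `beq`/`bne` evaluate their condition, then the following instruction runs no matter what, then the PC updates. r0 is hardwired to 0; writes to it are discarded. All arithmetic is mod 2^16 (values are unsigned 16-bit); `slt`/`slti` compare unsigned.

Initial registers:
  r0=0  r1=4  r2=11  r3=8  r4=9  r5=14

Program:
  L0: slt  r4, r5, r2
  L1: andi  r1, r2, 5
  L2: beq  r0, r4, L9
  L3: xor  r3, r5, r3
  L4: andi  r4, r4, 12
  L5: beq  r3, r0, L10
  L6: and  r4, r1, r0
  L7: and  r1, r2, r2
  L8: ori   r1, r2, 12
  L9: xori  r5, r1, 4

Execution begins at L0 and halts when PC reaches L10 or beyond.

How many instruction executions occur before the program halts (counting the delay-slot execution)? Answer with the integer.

5

[0] slt  r4, r5, r2  →  {r0:0, r1:4, r2:11, r3:8, r4:0, r5:14}
[1] andi  r1, r2, 5  →  {r0:0, r1:1, r2:11, r3:8, r4:0, r5:14}
[2] beq  r0, r4, L9  →  {r0:0, r1:1, r2:11, r3:8, r4:0, r5:14}  ⟨branch taken⟩
[3] xor  r3, r5, r3  →  {r0:0, r1:1, r2:11, r3:6, r4:0, r5:14}
[9] xori  r5, r1, 4  →  {r0:0, r1:1, r2:11, r3:6, r4:0, r5:5}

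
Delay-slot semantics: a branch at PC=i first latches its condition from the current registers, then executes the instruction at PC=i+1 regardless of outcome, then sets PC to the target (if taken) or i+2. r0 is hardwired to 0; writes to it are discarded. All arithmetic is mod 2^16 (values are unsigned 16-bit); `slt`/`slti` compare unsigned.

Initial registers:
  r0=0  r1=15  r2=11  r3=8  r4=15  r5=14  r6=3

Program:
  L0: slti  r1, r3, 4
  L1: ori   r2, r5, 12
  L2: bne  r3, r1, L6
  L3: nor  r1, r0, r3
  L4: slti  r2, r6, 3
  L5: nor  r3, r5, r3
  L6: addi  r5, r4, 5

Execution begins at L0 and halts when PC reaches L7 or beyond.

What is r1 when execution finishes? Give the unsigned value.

#0 slti  r1, r3, 4 ; 0/0/11/8/15/14/3
#1 ori   r2, r5, 12 ; 0/0/14/8/15/14/3
#2 bne  r3, r1, L6 ; 0/0/14/8/15/14/3 ; →target
#3 nor  r1, r0, r3 ; 0/65527/14/8/15/14/3
#6 addi  r5, r4, 5 ; 0/65527/14/8/15/20/3

65527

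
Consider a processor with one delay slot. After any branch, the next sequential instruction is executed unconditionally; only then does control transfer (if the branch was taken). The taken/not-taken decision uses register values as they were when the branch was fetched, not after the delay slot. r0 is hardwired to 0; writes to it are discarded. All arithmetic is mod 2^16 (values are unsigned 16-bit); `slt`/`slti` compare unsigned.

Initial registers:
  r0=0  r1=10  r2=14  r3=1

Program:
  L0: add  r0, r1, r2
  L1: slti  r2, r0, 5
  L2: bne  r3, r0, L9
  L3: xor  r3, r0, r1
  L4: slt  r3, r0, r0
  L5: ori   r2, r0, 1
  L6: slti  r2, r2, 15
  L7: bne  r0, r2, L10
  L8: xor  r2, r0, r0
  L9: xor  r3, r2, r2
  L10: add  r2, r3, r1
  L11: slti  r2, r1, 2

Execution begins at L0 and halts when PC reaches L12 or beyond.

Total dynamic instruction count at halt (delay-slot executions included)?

  step pc=0: add  r0, r1, r2  regs=(0,10,14,1)
  step pc=1: slti  r2, r0, 5  regs=(0,10,1,1)
  step pc=2: bne  r3, r0, L9  cond=T  regs=(0,10,1,1)
  step pc=3: xor  r3, r0, r1  regs=(0,10,1,10)
  step pc=9: xor  r3, r2, r2  regs=(0,10,1,0)
  step pc=10: add  r2, r3, r1  regs=(0,10,10,0)
  step pc=11: slti  r2, r1, 2  regs=(0,10,0,0)

7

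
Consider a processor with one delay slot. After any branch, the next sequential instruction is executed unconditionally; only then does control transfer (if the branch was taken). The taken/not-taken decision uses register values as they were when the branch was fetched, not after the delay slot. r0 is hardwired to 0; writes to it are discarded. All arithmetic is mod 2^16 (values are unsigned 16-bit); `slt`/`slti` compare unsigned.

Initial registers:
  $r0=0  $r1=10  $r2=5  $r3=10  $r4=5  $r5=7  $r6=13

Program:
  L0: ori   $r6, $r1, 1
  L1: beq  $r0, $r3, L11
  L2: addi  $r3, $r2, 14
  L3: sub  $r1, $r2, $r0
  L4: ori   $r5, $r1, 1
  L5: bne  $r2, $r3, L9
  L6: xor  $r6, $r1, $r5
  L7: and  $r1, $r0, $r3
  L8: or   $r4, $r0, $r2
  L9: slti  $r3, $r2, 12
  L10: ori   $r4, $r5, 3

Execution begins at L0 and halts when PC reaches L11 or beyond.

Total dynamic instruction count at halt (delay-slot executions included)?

#0 ori   $r6, $r1, 1 ; 0/10/5/10/5/7/11
#1 beq  $r0, $r3, L11 ; 0/10/5/10/5/7/11 ; →fallthru
#2 addi  $r3, $r2, 14 ; 0/10/5/19/5/7/11
#3 sub  $r1, $r2, $r0 ; 0/5/5/19/5/7/11
#4 ori   $r5, $r1, 1 ; 0/5/5/19/5/5/11
#5 bne  $r2, $r3, L9 ; 0/5/5/19/5/5/11 ; →target
#6 xor  $r6, $r1, $r5 ; 0/5/5/19/5/5/0
#9 slti  $r3, $r2, 12 ; 0/5/5/1/5/5/0
#10 ori   $r4, $r5, 3 ; 0/5/5/1/7/5/0

9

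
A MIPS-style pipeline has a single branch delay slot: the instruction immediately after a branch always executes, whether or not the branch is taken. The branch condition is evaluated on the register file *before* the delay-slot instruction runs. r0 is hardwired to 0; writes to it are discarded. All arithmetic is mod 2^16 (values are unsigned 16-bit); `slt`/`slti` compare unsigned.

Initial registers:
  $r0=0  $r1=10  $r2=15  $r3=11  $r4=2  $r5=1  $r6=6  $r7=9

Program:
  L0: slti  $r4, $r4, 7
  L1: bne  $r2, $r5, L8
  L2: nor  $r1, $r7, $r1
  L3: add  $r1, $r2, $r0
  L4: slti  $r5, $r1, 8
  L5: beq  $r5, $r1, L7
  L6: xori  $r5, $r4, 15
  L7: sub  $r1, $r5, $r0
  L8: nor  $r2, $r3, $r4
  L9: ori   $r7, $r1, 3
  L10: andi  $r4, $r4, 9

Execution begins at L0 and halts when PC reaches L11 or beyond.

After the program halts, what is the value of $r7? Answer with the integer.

65527

#0 slti  $r4, $r4, 7 ; 0/10/15/11/1/1/6/9
#1 bne  $r2, $r5, L8 ; 0/10/15/11/1/1/6/9 ; →target
#2 nor  $r1, $r7, $r1 ; 0/65524/15/11/1/1/6/9
#8 nor  $r2, $r3, $r4 ; 0/65524/65524/11/1/1/6/9
#9 ori   $r7, $r1, 3 ; 0/65524/65524/11/1/1/6/65527
#10 andi  $r4, $r4, 9 ; 0/65524/65524/11/1/1/6/65527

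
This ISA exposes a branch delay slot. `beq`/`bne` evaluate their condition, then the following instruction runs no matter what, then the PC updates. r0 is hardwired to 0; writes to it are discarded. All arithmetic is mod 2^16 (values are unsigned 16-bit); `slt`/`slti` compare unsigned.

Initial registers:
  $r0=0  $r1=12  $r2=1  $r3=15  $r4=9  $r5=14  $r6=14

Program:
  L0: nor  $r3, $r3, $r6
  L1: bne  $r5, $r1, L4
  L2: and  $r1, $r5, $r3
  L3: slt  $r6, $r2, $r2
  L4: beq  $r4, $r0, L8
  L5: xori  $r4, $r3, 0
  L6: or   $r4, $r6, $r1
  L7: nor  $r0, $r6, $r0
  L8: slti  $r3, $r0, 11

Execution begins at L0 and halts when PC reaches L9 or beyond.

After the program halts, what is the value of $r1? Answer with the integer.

#0 nor  $r3, $r3, $r6 ; 0/12/1/65520/9/14/14
#1 bne  $r5, $r1, L4 ; 0/12/1/65520/9/14/14 ; →target
#2 and  $r1, $r5, $r3 ; 0/0/1/65520/9/14/14
#4 beq  $r4, $r0, L8 ; 0/0/1/65520/9/14/14 ; →fallthru
#5 xori  $r4, $r3, 0 ; 0/0/1/65520/65520/14/14
#6 or   $r4, $r6, $r1 ; 0/0/1/65520/14/14/14
#7 nor  $r0, $r6, $r0 ; 0/0/1/65520/14/14/14
#8 slti  $r3, $r0, 11 ; 0/0/1/1/14/14/14

0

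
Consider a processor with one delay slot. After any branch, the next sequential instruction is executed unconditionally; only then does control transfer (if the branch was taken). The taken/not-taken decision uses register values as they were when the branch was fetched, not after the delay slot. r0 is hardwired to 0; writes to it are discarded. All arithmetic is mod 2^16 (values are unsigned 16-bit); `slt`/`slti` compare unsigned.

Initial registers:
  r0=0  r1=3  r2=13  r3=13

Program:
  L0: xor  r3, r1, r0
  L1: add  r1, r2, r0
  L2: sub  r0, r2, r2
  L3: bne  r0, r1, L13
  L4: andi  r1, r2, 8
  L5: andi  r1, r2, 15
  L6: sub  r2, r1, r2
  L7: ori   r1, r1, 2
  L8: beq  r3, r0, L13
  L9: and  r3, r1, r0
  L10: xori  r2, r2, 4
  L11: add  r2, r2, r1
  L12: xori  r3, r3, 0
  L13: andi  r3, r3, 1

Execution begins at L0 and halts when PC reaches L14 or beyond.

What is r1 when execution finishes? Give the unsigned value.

#0 xor  r3, r1, r0 ; 0/3/13/3
#1 add  r1, r2, r0 ; 0/13/13/3
#2 sub  r0, r2, r2 ; 0/13/13/3
#3 bne  r0, r1, L13 ; 0/13/13/3 ; →target
#4 andi  r1, r2, 8 ; 0/8/13/3
#13 andi  r3, r3, 1 ; 0/8/13/1

8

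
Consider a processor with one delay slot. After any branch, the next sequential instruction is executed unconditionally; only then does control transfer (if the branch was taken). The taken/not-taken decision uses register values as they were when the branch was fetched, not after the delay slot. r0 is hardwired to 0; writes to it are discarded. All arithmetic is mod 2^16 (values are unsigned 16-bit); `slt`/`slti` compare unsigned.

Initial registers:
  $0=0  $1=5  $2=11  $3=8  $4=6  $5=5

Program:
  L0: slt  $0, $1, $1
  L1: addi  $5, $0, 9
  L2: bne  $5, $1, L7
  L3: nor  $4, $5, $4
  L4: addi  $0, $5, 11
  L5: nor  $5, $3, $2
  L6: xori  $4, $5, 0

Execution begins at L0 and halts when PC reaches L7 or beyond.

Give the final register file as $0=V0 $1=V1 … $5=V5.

$0=0 $1=5 $2=11 $3=8 $4=65520 $5=9

#0 slt  $0, $1, $1 ; 0/5/11/8/6/5
#1 addi  $5, $0, 9 ; 0/5/11/8/6/9
#2 bne  $5, $1, L7 ; 0/5/11/8/6/9 ; →target
#3 nor  $4, $5, $4 ; 0/5/11/8/65520/9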